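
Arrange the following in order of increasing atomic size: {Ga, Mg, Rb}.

Mg is in period 3, group 2; Ga is in period 4, group 13; Rb is in period 5, group 1.
Atomic radius shrinks across a period as nuclear charge pulls the same shell inward, and grows down a group as new shells are added.
Neither a single period nor a single group — weigh both effects.
Mg > Ga: the two effects oppose for this pair; the across-period effect wins (139 vs 124 pm).
Rb > Mg: both effects reinforce here, so Rb is clearly the larger of the two.
Approximate values (pm): Mg 139, Ga 124, Rb 210.
So from smallest to largest: Ga < Mg < Rb.

Ga < Mg < Rb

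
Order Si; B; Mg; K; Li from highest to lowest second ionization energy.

Consider each +1 ion: Si⁺ still has 3 valence electrons; B⁺ still has 2 valence electrons; Mg⁺ still has 1 valence electron; K⁺ is the bare [Ar] core; Li⁺ is the bare [He] core.
Core electrons are held far more tightly than valence electrons, so K and Li top the IE_2 order.
Valence configurations: Si⁺ [Ne]3s²3p¹, B⁺ [He]2s², Mg⁺ [Ne]3s¹.
The numbers (kJ/mol): Si 1577, B 2427, Mg 1451, K 3052, Li 7298.
Putting it together, IE_2: Mg < Si < B < K < Li.

Li > K > B > Si > Mg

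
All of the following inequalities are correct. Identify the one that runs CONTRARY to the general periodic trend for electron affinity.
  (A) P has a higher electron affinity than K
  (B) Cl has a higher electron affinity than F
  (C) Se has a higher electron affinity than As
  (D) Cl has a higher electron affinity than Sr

(B)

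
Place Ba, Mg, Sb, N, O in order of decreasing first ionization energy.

N, O, Sb, Mg, Ba

N is in period 2, group 15; O is in period 2, group 16; Mg is in period 3, group 2; Sb is in period 5, group 15; Ba is in period 6, group 2.
First ionization energy rises across a period (greater Z_eff holds electrons more tightly) and falls down a group (valence electrons are farther from the nucleus).
These span different periods and groups, so the two trends combine.
Mg > Ba: they share group 2; the group trend gives Mg the larger value.
Sb > Mg: the two effects oppose for this pair; the across-period effect wins (831 vs 738 kJ/mol).
O > Sb: relative to Sb, both the across-period and down-group shifts push O's first ionization energy up.
N > O: this pair runs against the simple trend — see the exception note.
Note the exception: N has a higher first ionization energy than O, contrary to the simple trend — pairing an electron in O's 2p⁴ costs repulsion energy, so O ionizes more easily than half-filled N (2p³).
Tabulated first ionization energy (kJ/mol): N 1402, O 1314, Mg 738, Sb 831, Ba 503.
So from highest to lowest: N > O > Sb > Mg > Ba.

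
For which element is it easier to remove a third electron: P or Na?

After 2 electrons have been removed, what remains? P²⁺ still has 3 valence electrons; Na²⁺ is already 1 electron into the core.
Core electrons are held far more tightly than valence electrons, so Na tops the IE_3 order.
Approximate IE_3 values (kJ/mol): P 2914, Na 6910.
Hence IE_3: P < Na.

P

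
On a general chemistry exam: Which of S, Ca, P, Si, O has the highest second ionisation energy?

IE_2 is the cost of taking one more electron from the +1 cation: S⁺ still has 5 valence electrons; Ca⁺ still has 1 valence electron; P⁺ still has 4 valence electrons; Si⁺ still has 3 valence electrons; O⁺ still has 5 valence electrons.
All are still removing valence electrons, so compare the +1 ions as you would atoms: IE_2 generally rises across a period (higher Z_eff) and falls down a group (larger shell), subject to the usual subshell exceptions.
Valence configurations: S⁺ [Ne]3s²3p³, Ca⁺ [Ar]4s¹, P⁺ [Ne]3s²3p², Si⁺ [Ne]3s²3p¹, O⁺ [He]2s²2p³.
Tabulated IE_2 (kJ/mol): S 2252, Ca 1145, P 1907, Si 1577, O 3388.
Overall IE_2 order: Ca < Si < P < S < O.

O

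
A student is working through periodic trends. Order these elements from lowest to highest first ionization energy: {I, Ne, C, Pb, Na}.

Na < Pb < I < C < Ne

C is in period 2, group 14; Ne is in period 2, group 18; Na is in period 3, group 1; I is in period 5, group 17; Pb is in period 6, group 14.
Removing the outermost electron gets harder across a period and easier down a group.
Here both period and group differ, so the two effects have to be weighed against each other.
Pb > Na: period and group pull opposite ways; the across-period shift dominates (716 vs 496 kJ/mol).
I > Pb: relative to Pb, both the across-period and down-group shifts push I's first ionization energy up.
C > I: the two effects oppose for this pair; the down-group effect wins (1086 vs 1008 kJ/mol).
Ne > C: Ne lies to the right of C in period 2, so the across-period effect alone puts Ne higher.
Tabulated first ionization energy (kJ/mol): C 1086, Ne 2081, Na 496, I 1008, Pb 716.
So from lowest to highest: Na < Pb < I < C < Ne.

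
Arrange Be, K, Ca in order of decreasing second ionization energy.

K, Be, Ca

After 1 electron has been removed, what remains? Be⁺ still has 1 valence electron; K⁺ is the bare [Ar] core; Ca⁺ still has 1 valence electron.
Pulling an electron out of a noble-gas core costs far more than removing a remaining valence electron, so K sits at the high end of IE_2.
Valence configurations: Be⁺ [He]2s¹, Ca⁺ [Ar]4s¹.
The numbers (kJ/mol): Be 1757, K 3052, Ca 1145.
Putting it together, IE_2: Ca < Be < K.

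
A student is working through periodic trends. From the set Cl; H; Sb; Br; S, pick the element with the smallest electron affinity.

H

Atoms with high Z_eff and room in the valence shell (especially the halogens) have the most exothermic electron affinities.
Neither a single period nor a single group — weigh both effects.
Sb > H: the two effects oppose for this pair; the across-period effect wins (103 vs 73 kJ/mol).
S > Sb: both effects reinforce here, so S is clearly the higher of the two.
Br > S: the two effects oppose for this pair; the across-period effect wins (325 vs 200 kJ/mol).
Cl > Br: Cl sits above Br in group 17, so the down-group effect alone puts Cl higher.
Tabulated electron affinity (kJ/mol): H 73, S 200, Cl 349, Br 325, Sb 103.
The smallest electron affinity among these belongs to H.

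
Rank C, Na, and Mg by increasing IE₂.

Mg < C < Na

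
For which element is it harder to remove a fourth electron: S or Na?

Na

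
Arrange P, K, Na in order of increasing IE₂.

P < K < Na

IE_2 is the cost of taking one more electron from the +1 cation: P⁺ still has 4 valence electrons; K⁺ is the bare [Ar] core; Na⁺ is the bare [Ne] core.
Core electrons are held far more tightly than valence electrons, so K and Na top the IE_2 order.
Approximate IE_2 values (kJ/mol): P 1907, K 3052, Na 4562.
Overall IE_2 order: P < K < Na.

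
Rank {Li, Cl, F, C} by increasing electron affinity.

Atoms with high Z_eff and room in the valence shell (especially the halogens) have the most exothermic electron affinities.
Neither a single period nor a single group — weigh both effects.
C > Li: C lies to the right of Li in period 2, so the across-period effect alone puts C higher.
F > C: both are in period 2; the period trend gives F the larger value.
Cl > F: this pair runs against the simple trend — see the exception note.
Note the exception: Cl has a higher electron affinity than F, contrary to the simple trend — F's small 2p subshell makes the incoming electron feel strong e⁻–e⁻ repulsion, so Cl actually releases more energy on gaining an electron.
Approximate values (kJ/mol): Li 60, C 122, F 328, Cl 349.
So from lowest to highest: Li < C < F < Cl.

Li < C < F < Cl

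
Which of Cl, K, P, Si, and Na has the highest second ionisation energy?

Na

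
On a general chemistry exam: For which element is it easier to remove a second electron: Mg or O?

Mg

IE_2 is the cost of taking one more electron from the +1 cation: Mg⁺ still has 1 valence electron; O⁺ still has 5 valence electrons.
All are still removing valence electrons, so compare the +1 ions as you would atoms: IE_2 generally rises across a period (higher Z_eff) and falls down a group (larger shell), subject to the usual subshell exceptions.
Valence configurations: Mg⁺ [Ne]3s¹, O⁺ [He]2s²2p³.
Tabulated IE_2 (kJ/mol): Mg 1451, O 3388.
So the second ionization energies run Mg < O.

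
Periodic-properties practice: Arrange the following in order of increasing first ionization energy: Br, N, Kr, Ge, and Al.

Al < Ge < Br < Kr < N

N is in period 2, group 15; Al is in period 3, group 13; Ge is in period 4, group 14; Br is in period 4, group 17; Kr is in period 4, group 18.
Removing the outermost electron gets harder across a period and easier down a group.
These span different periods and groups, so the two trends combine.
Ge > Al: period and group pull opposite ways; the across-period shift dominates (762 vs 578 kJ/mol).
Br > Ge: Br lies to the right of Ge in period 4, so the across-period effect alone puts Br higher.
Kr > Br: both are in period 4; the period trend gives Kr the larger value.
N > Kr: the two effects oppose for this pair; the down-group effect wins (1402 vs 1351 kJ/mol).
Approximate values (kJ/mol): N 1402, Al 578, Ge 762, Br 1140, Kr 1351.
So from lowest to highest: Al < Ge < Br < Kr < N.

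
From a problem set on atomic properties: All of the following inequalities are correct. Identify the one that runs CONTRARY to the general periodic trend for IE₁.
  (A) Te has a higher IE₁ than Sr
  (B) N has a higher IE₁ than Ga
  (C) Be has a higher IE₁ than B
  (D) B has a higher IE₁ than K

(C)

The general trend: IE₁ increases across a period and decreases down a group.
(A) Te (period 5, group 16) vs Sr (period 5, group 2): the stated order agrees with the simple trend.
(B) N (period 2, group 15) vs Ga (period 4, group 13): the stated order agrees with the simple trend.
(C) Be (period 2, group 2) vs B (period 2, group 13): the stated order contradicts the simple trend.
(D) B (period 2, group 13) vs K (period 4, group 1): the stated order agrees with the simple trend.
The exception is (C): removing B's lone 2p electron is easier than breaking Be's filled 2s².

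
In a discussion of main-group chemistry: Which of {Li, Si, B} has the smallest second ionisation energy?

The second ionization energy removes an electron from the +1 ion. For each element: Li⁺ is the bare [He] core; Si⁺ still has 3 valence electrons; B⁺ still has 2 valence electrons.
Breaking into a closed-shell core is much more expensive than removing a leftover valence electron — Li has the largest IE_2 here.
Valence configurations: Si⁺ [Ne]3s²3p¹, B⁺ [He]2s².
Tabulated IE_2 (kJ/mol): Li 7298, Si 1577, B 2427.
Putting it together, IE_2: Si < B < Li.

Si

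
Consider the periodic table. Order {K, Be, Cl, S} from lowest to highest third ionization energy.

S < Cl < K < Be

The third ionization energy removes an electron from the +2 ion. For each element: K²⁺ is already 1 electron into the core; Be²⁺ is the bare [He] core; Cl²⁺ still has 5 valence electrons; S²⁺ still has 4 valence electrons.
Core electrons are held far more tightly than valence electrons, so K and Be top the IE_3 order.
Valence configurations: Cl²⁺ [Ne]3s²3p³, S²⁺ [Ne]3s²3p².
Tabulated IE_3 (kJ/mol): K 4420, Be 14849, Cl 3822, S 3357.
So the third ionization energies run S < Cl < K < Be.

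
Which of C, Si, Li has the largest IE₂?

Li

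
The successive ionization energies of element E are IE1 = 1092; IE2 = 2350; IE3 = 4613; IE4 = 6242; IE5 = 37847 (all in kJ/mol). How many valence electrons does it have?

Look for the largest jump between consecutive ionization energies: IE5/IE4 ≈ 6.1, far larger than any earlier ratio.
That jump marks the point where a core electron is being removed. So the atom has 4 valence electrons.

4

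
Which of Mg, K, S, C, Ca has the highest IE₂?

Consider each +1 ion: Mg⁺ still has 1 valence electron; K⁺ is the bare [Ar] core; S⁺ still has 5 valence electrons; C⁺ still has 3 valence electrons; Ca⁺ still has 1 valence electron.
Pulling an electron out of a noble-gas core costs far more than removing a remaining valence electron, so K sits at the high end of IE_2.
Valence configurations: Mg⁺ [Ne]3s¹, S⁺ [Ne]3s²3p³, C⁺ [He]2s²2p¹, Ca⁺ [Ar]4s¹.
Approximate IE_2 values (kJ/mol): Mg 1451, K 3052, S 2252, C 2353, Ca 1145.
Putting it together, IE_2: Ca < Mg < S < C < K.

K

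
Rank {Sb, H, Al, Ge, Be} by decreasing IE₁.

H is in period 1, group 1; Be is in period 2, group 2; Al is in period 3, group 13; Ge is in period 4, group 14; Sb is in period 5, group 15.
First ionization energy rises across a period (greater Z_eff holds electrons more tightly) and falls down a group (valence electrons are farther from the nucleus).
A diagonal step moves right (one effect) and down (the opposite effect) at once.
Ge > Al: period and group pull opposite ways; the across-period shift dominates (762 vs 578 kJ/mol).
Sb > Ge: period and group pull opposite ways; the across-period shift dominates (831 vs 762 kJ/mol).
Be > Sb: period and group pull opposite ways; the down-group shift dominates (900 vs 831 kJ/mol).
H > Be: the two effects oppose for this pair; the down-group effect wins (1312 vs 900 kJ/mol).
For reference (kJ/mol): H 1312, Be 900, Al 578, Ge 762, Sb 831.
So from highest to lowest: H > Be > Sb > Ge > Al.

H, Be, Sb, Ge, Al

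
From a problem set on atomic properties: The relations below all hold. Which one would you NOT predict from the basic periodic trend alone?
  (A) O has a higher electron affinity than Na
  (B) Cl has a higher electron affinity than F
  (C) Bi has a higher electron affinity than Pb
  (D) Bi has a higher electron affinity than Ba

The general trend: electron affinity increases across a period and decreases down a group.
(A) O (period 2, group 16) vs Na (period 3, group 1): the stated order agrees with the simple trend.
(B) Cl (period 3, group 17) vs F (period 2, group 17): the stated order contradicts the simple trend.
(C) Bi (period 6, group 15) vs Pb (period 6, group 14): the stated order agrees with the simple trend.
(D) Bi (period 6, group 15) vs Ba (period 6, group 2): the stated order agrees with the simple trend.
The exception is (B): F's small 2p subshell makes the incoming electron feel strong e⁻–e⁻ repulsion, so Cl actually releases more energy on gaining an electron.

(B)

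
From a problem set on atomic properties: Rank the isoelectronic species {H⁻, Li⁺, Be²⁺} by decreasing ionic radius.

H⁻ > Li⁺ > Be²⁺

All of these have 2 electrons, so size is governed by nuclear charge alone: the more protons, the stronger the pull on the same electron cloud, and the smaller the ion.
Nuclear charges: Be²⁺ (Z=4), Li⁺ (Z=3), H⁻ (Z=1).
Largest to smallest: H⁻ > Li⁺ > Be²⁺.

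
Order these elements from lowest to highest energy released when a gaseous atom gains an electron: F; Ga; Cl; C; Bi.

C is in period 2, group 14; F is in period 2, group 17; Cl is in period 3, group 17; Ga is in period 4, group 13; Bi is in period 6, group 15.
Electron affinity generally becomes more exothermic across a period toward the halogens and less exothermic down a group.
These span different periods and groups, so the two trends combine.
Bi > Ga: the two effects oppose for this pair; the across-period effect wins (91 vs 29 kJ/mol).
C > Bi: the two effects oppose for this pair; the down-group effect wins (122 vs 91 kJ/mol).
F > C: both are in period 2; the period trend gives F the larger value.
Cl > F: this pair runs against the simple trend — see the exception note.
Note the exception: Cl has a higher electron affinity than F, contrary to the simple trend — F's small 2p subshell makes the incoming electron feel strong e⁻–e⁻ repulsion, so Cl actually releases more energy on gaining an electron.
For reference (kJ/mol): C 122, F 328, Cl 349, Ga 29, Bi 91.
So from lowest to highest: Ga < Bi < C < F < Cl.

Ga, Bi, C, F, Cl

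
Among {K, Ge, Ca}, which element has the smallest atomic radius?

Ge

K is in period 4, group 1; Ca is in period 4, group 2; Ge is in period 4, group 14.
Atomic radius shrinks across a period as nuclear charge pulls the same shell inward, and grows down a group as new shells are added.
All lie in period 4, so atomic radius increases right to left.
The smallest atomic radius among these belongs to Ge.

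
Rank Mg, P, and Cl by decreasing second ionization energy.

Cl > P > Mg

The second ionization energy removes an electron from the +1 ion. For each element: Mg⁺ still has 1 valence electron; P⁺ still has 4 valence electrons; Cl⁺ still has 6 valence electrons.
All are still removing valence electrons, so compare the +1 ions as you would atoms: IE_2 generally rises across a period (higher Z_eff) and falls down a group (larger shell), subject to the usual subshell exceptions.
Valence configurations: Mg⁺ [Ne]3s¹, P⁺ [Ne]3s²3p², Cl⁺ [Ne]3s²3p⁴.
Approximate IE_2 values (kJ/mol): Mg 1451, P 1907, Cl 2298.
Hence IE_2: Mg < P < Cl.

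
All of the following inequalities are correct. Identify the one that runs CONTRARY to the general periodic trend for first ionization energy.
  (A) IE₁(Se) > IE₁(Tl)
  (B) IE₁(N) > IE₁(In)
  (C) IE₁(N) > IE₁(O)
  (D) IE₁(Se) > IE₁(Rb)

The general trend: first ionization energy increases across a period and decreases down a group.
(A) Se (period 4, group 16) vs Tl (period 6, group 13): the stated order agrees with the simple trend.
(B) N (period 2, group 15) vs In (period 5, group 13): the stated order agrees with the simple trend.
(C) N (period 2, group 15) vs O (period 2, group 16): the stated order contradicts the simple trend.
(D) Se (period 4, group 16) vs Rb (period 5, group 1): the stated order agrees with the simple trend.
The exception is (C): pairing an electron in O's 2p⁴ costs repulsion energy, so O ionizes more easily than half-filled N (2p³).

(C)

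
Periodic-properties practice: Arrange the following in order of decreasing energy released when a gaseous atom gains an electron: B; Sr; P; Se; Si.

Adding an electron releases more energy for atoms nearer the top right (short of the noble gases).
Neither a single period nor a single group — weigh both effects.
B > Sr: relative to Sr, both the across-period and down-group shifts push B's electron affinity up.
P > B: period and group pull opposite ways; the across-period shift dominates (72 vs 27 kJ/mol).
Si > P: this pair runs against the simple trend — see the exception note.
Se > Si: the two effects oppose for this pair; the across-period effect wins (195 vs 134 kJ/mol).
Note the exception: Si has a higher electron affinity than P, contrary to the simple trend — adding an electron to P's half-filled 3p³ is unfavourable, so Si (3p²) has the more exothermic EA.
Approximate values (kJ/mol): B 27, Si 134, P 72, Se 195, Sr 5.
So from highest to lowest: Se > Si > P > B > Sr.

Se, Si, P, B, Sr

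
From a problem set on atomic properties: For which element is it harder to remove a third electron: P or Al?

P

The third ionization energy removes an electron from the +2 ion. For each element: P²⁺ still has 3 valence electrons; Al²⁺ still has 1 valence electron.
All are still removing valence electrons, so compare the +2 ions as you would atoms: IE_3 generally rises across a period (higher Z_eff) and falls down a group (larger shell), subject to the usual subshell exceptions.
Valence configurations: P²⁺ [Ne]3s²3p¹, Al²⁺ [Ne]3s¹.
The numbers (kJ/mol): P 2914, Al 2745.
Overall IE_3 order: Al < P.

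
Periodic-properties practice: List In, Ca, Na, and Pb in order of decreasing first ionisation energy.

Pb, Ca, In, Na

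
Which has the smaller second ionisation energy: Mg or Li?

Mg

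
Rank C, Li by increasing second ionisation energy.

After 1 electron has been removed, what remains? C⁺ still has 3 valence electrons; Li⁺ is the bare [He] core.
Core electrons are held far more tightly than valence electrons, so Li tops the IE_2 order.
Tabulated IE_2 (kJ/mol): C 2353, Li 7298.
Overall IE_2 order: C < Li.

C < Li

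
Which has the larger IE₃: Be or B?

After 2 electrons have been removed, what remains? Be²⁺ is the bare [He] core; B²⁺ still has 1 valence electron.
Pulling an electron out of a noble-gas core costs far more than removing a remaining valence electron, so Be sits at the high end of IE_3.
Approximate IE_3 values (kJ/mol): Be 14849, B 3660.
Hence IE_3: B < Be.

Be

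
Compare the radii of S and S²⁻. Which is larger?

Forming S²⁻ adds 2 electrons to S. More electron–electron repulsion in the same shell, with unchanged nuclear charge, lets the cloud expand.
An anion is larger than its parent atom: S²⁻ > S.

S²⁻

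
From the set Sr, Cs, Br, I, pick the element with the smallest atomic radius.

Br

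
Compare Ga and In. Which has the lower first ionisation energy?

In

Ga is in period 4, group 13; In is in period 5, group 13.
Removing the outermost electron gets harder across a period and easier down a group.
All are in group 13, so first ionization energy increases up the group.
So In has the lower first ionisation energy (In < Ga).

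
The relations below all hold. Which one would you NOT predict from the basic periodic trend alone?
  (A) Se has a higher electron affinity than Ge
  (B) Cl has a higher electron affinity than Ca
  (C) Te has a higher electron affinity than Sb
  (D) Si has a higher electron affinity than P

The general trend: electron affinity increases across a period and decreases down a group.
(A) Se (period 4, group 16) vs Ge (period 4, group 14): the stated order agrees with the simple trend.
(B) Cl (period 3, group 17) vs Ca (period 4, group 2): the stated order agrees with the simple trend.
(C) Te (period 5, group 16) vs Sb (period 5, group 15): the stated order agrees with the simple trend.
(D) Si (period 3, group 14) vs P (period 3, group 15): the stated order contradicts the simple trend.
The exception is (D): adding an electron to P's half-filled 3p³ is unfavourable, so Si (3p²) has the more exothermic EA.

(D)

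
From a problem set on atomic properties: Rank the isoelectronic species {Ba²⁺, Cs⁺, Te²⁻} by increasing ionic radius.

Ba²⁺, Cs⁺, Te²⁻

All of these have 54 electrons, so size is governed by nuclear charge alone: the more protons, the stronger the pull on the same electron cloud, and the smaller the ion.
Nuclear charges: Ba²⁺ (Z=56), Cs⁺ (Z=55), Te²⁻ (Z=52).
Smallest to largest: Ba²⁺ < Cs⁺ < Te²⁻.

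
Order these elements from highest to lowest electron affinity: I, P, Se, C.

C is in period 2, group 14; P is in period 3, group 15; Se is in period 4, group 16; I is in period 5, group 17.
Electron affinity generally becomes more exothermic across a period toward the halogens and less exothermic down a group.
These sit on a diagonal, where the across-period and down-group effects partly cancel.
C > P: the two effects oppose for this pair; the down-group effect wins (122 vs 72 kJ/mol).
Se > C: the two effects oppose for this pair; the across-period effect wins (195 vs 122 kJ/mol).
I > Se: period and group pull opposite ways; the across-period shift dominates (295 vs 195 kJ/mol).
Tabulated electron affinity (kJ/mol): C 122, P 72, Se 195, I 295.
So from highest to lowest: I > Se > C > P.

I > Se > C > P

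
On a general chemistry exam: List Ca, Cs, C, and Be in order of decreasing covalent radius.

Be is in period 2, group 2; C is in period 2, group 14; Ca is in period 4, group 2; Cs is in period 6, group 1.
Across a period the added protons contract the valence shell; down a group each new principal shell makes the atom larger.
Here both period and group differ, so the two effects have to be weighed against each other.
Be > C: Be lies to the left of C in period 2, so the across-period effect alone puts Be larger.
Ca > Be: they share group 2; the group trend gives Ca the larger value.
Cs > Ca: both effects reinforce here, so Cs is clearly the larger of the two.
For reference (pm): Be 102, C 75, Ca 171, Cs 232.
So from largest to smallest: Cs > Ca > Be > C.

Cs > Ca > Be > C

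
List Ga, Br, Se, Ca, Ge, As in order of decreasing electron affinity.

Br, Se, Ge, As, Ga, Ca

Ca is in period 4, group 2; Ga is in period 4, group 13; Ge is in period 4, group 14; As is in period 4, group 15; Se is in period 4, group 16; Br is in period 4, group 17.
Electron affinity generally becomes more exothermic across a period toward the halogens and less exothermic down a group.
All lie in period 4; the across-period trend (electron affinity increases left to right) applies, with the exception below.
Note the exception: Ge has a higher electron affinity than As, contrary to the simple trend — adding an electron to As's half-filled 4p³ is unfavourable, so Ge (4p²) has the more exothermic EA.
Tabulated electron affinity (kJ/mol): Ca 2, Ga 29, Ge 119, As 78, Se 195, Br 325.
So from highest to lowest: Br > Se > Ge > As > Ga > Ca.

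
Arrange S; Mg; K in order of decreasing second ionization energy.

K, S, Mg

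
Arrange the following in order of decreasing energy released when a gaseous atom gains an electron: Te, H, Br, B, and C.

H is in period 1, group 1; B is in period 2, group 13; C is in period 2, group 14; Br is in period 4, group 17; Te is in period 5, group 16.
EA tends to increase across a period and decrease down a group, though the pattern is less regular than for IE or radius.
Here both period and group differ, so the two effects have to be weighed against each other.
H > B: the two effects oppose for this pair; the down-group effect wins (73 vs 27 kJ/mol).
C > H: the two effects oppose for this pair; the across-period effect wins (122 vs 73 kJ/mol).
Te > C: the two effects oppose for this pair; the across-period effect wins (190 vs 122 kJ/mol).
Br > Te: relative to Te, both the across-period and down-group shifts push Br's electron affinity up.
Tabulated electron affinity (kJ/mol): H 73, B 27, C 122, Br 325, Te 190.
So from highest to lowest: Br > Te > C > H > B.

Br > Te > C > H > B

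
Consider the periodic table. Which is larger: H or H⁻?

Forming H⁻ adds 1 electron to H. More electron–electron repulsion in the same shell, with unchanged nuclear charge, lets the cloud expand.
An anion is larger than its parent atom: H⁻ > H.

H⁻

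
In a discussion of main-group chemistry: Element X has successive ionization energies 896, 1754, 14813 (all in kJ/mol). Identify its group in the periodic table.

Look for the largest jump between consecutive ionization energies: IE3/IE2 ≈ 8.4, far larger than any earlier ratio.
That jump marks the point where a core electron is being removed. So the atom has 2 valence electrons.
A main-group element with 2 valence electrons is in group 2.

Group 2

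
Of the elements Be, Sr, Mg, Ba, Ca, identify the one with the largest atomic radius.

Ba

Be is in period 2, group 2; Mg is in period 3, group 2; Ca is in period 4, group 2; Sr is in period 5, group 2; Ba is in period 6, group 2.
Moving right in a period, electrons are added to the same shell under a stronger nuclear pull, so atoms get smaller; moving down, a new shell is opened and atoms get larger.
All are in group 2, so atomic radius increases down the group.
The largest atomic radius among these belongs to Ba.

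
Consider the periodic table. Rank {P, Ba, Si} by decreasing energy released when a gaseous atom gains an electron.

Si is in period 3, group 14; P is in period 3, group 15; Ba is in period 6, group 2.
Electron affinity generally becomes more exothermic across a period toward the halogens and less exothermic down a group.
These span different periods and groups, so the two trends combine.
P > Ba: both effects reinforce here, so P is clearly the higher of the two.
Si > P: this pair runs against the simple trend — see the exception note.
Note the exception: Si has a higher electron affinity than P, contrary to the simple trend — adding an electron to P's half-filled 3p³ is unfavourable, so Si (3p²) has the more exothermic EA.
For reference (kJ/mol): Si 134, P 72, Ba 14.
So from highest to lowest: Si > P > Ba.

Si, P, Ba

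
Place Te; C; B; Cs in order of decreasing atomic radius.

Radius decreases left→right (rising Z_eff, same n) and increases top→bottom (higher n).
Neither a single period nor a single group — weigh both effects.
B > C: both are in period 2; the period trend gives B the larger value.
Te > B: period and group pull opposite ways; the down-group shift dominates (136 vs 85 pm).
Cs > Te: both effects reinforce here, so Cs is clearly the larger of the two.
Approximate values (pm): B 85, C 75, Te 136, Cs 232.
So from largest to smallest: Cs > Te > B > C.

Cs, Te, B, C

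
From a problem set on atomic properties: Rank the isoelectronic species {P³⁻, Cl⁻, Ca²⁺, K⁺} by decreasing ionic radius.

P³⁻ > Cl⁻ > K⁺ > Ca²⁺

All of these have 18 electrons, so size is governed by nuclear charge alone: the more protons, the stronger the pull on the same electron cloud, and the smaller the ion.
Nuclear charges: Ca²⁺ (Z=20), K⁺ (Z=19), Cl⁻ (Z=17), P³⁻ (Z=15).
Largest to smallest: P³⁻ > Cl⁻ > K⁺ > Ca²⁺.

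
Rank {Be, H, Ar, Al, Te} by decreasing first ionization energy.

Ar > H > Be > Te > Al

IE₁ increases left→right with effective nuclear charge and decreases top→bottom as the valence shell moves farther out.
Here both period and group differ, so the two effects have to be weighed against each other.
Te > Al: period and group pull opposite ways; the across-period shift dominates (869 vs 578 kJ/mol).
Be > Te: period and group pull opposite ways; the down-group shift dominates (900 vs 869 kJ/mol).
H > Be: the two effects oppose for this pair; the down-group effect wins (1312 vs 900 kJ/mol).
Ar > H: the two effects oppose for this pair; the across-period effect wins (1521 vs 1312 kJ/mol).
Tabulated first ionization energy (kJ/mol): H 1312, Be 900, Al 578, Ar 1521, Te 869.
So from highest to lowest: Ar > H > Be > Te > Al.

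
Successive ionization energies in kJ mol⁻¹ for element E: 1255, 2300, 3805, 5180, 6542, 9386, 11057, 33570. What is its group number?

Group 17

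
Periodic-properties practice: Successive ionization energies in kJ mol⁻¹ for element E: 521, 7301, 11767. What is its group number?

Look for the largest jump between consecutive ionization energies: IE2/IE1 ≈ 14.0, far larger than any earlier ratio.
That jump marks the point where a core electron is being removed. So the atom has 1 valence electron.
A main-group element with 1 valence electron is in group 1.

Group 1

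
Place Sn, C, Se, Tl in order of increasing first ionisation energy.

Tl < Sn < Se < C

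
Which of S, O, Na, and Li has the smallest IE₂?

S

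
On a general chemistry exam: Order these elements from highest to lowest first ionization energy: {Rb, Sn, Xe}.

Xe > Sn > Rb

First ionization energy rises across a period (greater Z_eff holds electrons more tightly) and falls down a group (valence electrons are farther from the nucleus).
All lie in period 5, so first ionization energy increases left to right.
So from highest to lowest: Xe > Sn > Rb.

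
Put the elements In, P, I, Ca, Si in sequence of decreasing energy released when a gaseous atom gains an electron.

I > Si > P > In > Ca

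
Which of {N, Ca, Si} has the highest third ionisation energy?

Consider each +2 ion: N²⁺ still has 3 valence electrons; Ca²⁺ is the bare [Ar] core; Si²⁺ still has 2 valence electrons.
Pulling an electron out of a noble-gas core costs far more than removing a remaining valence electron, so Ca sits at the high end of IE_3.
Valence configurations: N²⁺ [He]2s²2p¹, Si²⁺ [Ne]3s².
The numbers (kJ/mol): N 4578, Ca 4912, Si 3232.
So the third ionization energies run Si < N < Ca.

Ca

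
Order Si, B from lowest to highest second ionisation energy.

Consider each +1 ion: Si⁺ still has 3 valence electrons; B⁺ still has 2 valence electrons.
All are still removing valence electrons, so compare the +1 ions as you would atoms: IE_2 generally rises across a period (higher Z_eff) and falls down a group (larger shell), subject to the usual subshell exceptions.
Valence configurations: Si⁺ [Ne]3s²3p¹, B⁺ [He]2s².
Approximate IE_2 values (kJ/mol): Si 1577, B 2427.
Putting it together, IE_2: Si < B.

Si < B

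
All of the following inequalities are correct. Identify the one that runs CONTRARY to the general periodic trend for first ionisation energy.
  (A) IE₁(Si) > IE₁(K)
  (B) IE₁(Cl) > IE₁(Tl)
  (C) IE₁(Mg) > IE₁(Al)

The general trend: first ionisation energy increases across a period and decreases down a group.
(A) Si (period 3, group 14) vs K (period 4, group 1): the stated order agrees with the simple trend.
(B) Cl (period 3, group 17) vs Tl (period 6, group 13): the stated order agrees with the simple trend.
(C) Mg (period 3, group 2) vs Al (period 3, group 13): the stated order contradicts the simple trend.
The exception is (C): Al's single 3p electron is easier to remove than one from Mg's filled 3s².

(C)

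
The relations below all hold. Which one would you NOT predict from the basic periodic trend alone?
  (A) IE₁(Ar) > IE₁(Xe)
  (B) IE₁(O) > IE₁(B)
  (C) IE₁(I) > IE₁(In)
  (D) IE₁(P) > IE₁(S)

(D)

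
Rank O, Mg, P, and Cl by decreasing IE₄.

Consider each +3 ion: O³⁺ still has 3 valence electrons; Mg³⁺ is already 1 electron into the core; P³⁺ still has 2 valence electrons; Cl³⁺ still has 4 valence electrons.
Core electrons are held far more tightly than valence electrons, so Mg tops the IE_4 order.
Valence configurations: O³⁺ [He]2s²2p¹, P³⁺ [Ne]3s², Cl³⁺ [Ne]3s²3p².
Approximate IE_4 values (kJ/mol): O 7469, Mg 10543, P 4964, Cl 5159.
Putting it together, IE_4: P < Cl < O < Mg.

Mg, O, Cl, P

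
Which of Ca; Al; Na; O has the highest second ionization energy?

Na

IE_2 is the cost of taking one more electron from the +1 cation: Ca⁺ still has 1 valence electron; Al⁺ still has 2 valence electrons; Na⁺ is the bare [Ne] core; O⁺ still has 5 valence electrons.
Core electrons are held far more tightly than valence electrons, so Na tops the IE_2 order.
Valence configurations: Ca⁺ [Ar]4s¹, Al⁺ [Ne]3s², O⁺ [He]2s²2p³.
The numbers (kJ/mol): Ca 1145, Al 1817, Na 4562, O 3388.
Hence IE_2: Ca < Al < O < Na.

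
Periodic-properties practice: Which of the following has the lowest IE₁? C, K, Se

C is in period 2, group 14; K is in period 4, group 1; Se is in period 4, group 16.
IE₁ increases left→right with effective nuclear charge and decreases top→bottom as the valence shell moves farther out.
Neither a single period nor a single group — weigh both effects.
Se > K: Se lies to the right of K in period 4, so the across-period effect alone puts Se higher.
C > Se: period and group pull opposite ways; the down-group shift dominates (1086 vs 941 kJ/mol).
Approximate values (kJ/mol): C 1086, K 419, Se 941.
The lowest IE₁ among these belongs to K.

K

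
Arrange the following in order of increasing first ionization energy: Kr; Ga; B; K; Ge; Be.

Be is in period 2, group 2; B is in period 2, group 13; K is in period 4, group 1; Ga is in period 4, group 13; Ge is in period 4, group 14; Kr is in period 4, group 18.
First ionization energy rises across a period (greater Z_eff holds electrons more tightly) and falls down a group (valence electrons are farther from the nucleus).
These span different periods and groups, so the two trends combine.
Ga > K: both are in period 4; the period trend gives Ga the larger value.
Ge > Ga: both are in period 4; the period trend gives Ge the larger value.
B > Ge: the two effects oppose for this pair; the down-group effect wins (801 vs 762 kJ/mol).
Be > B: this pair runs against the simple trend — see the exception note.
Kr > Be: the two effects oppose for this pair; the across-period effect wins (1351 vs 900 kJ/mol).
Note the exception: Be has a higher first ionization energy than B, contrary to the simple trend — removing B's lone 2p electron is easier than breaking Be's filled 2s².
For reference (kJ/mol): Be 900, B 801, K 419, Ga 579, Ge 762, Kr 1351.
So from lowest to highest: K < Ga < Ge < B < Be < Kr.

K, Ga, Ge, B, Be, Kr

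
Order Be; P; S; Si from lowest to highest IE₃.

Consider each +2 ion: Be²⁺ is the bare [He] core; P²⁺ still has 3 valence electrons; S²⁺ still has 4 valence electrons; Si²⁺ still has 2 valence electrons.
Breaking into a closed-shell core is much more expensive than removing a leftover valence electron — Be has the largest IE_3 here.
Valence configurations: P²⁺ [Ne]3s²3p¹, S²⁺ [Ne]3s²3p², Si²⁺ [Ne]3s².
P²⁺ loses a lone 3p electron whereas Si²⁺ must break into a filled 3s² pair, so IE_3(Si) > IE_3(P) even though P has the higher nuclear charge.
Approximate IE_3 values (kJ/mol): Be 14849, P 2914, S 3357, Si 3232.
Hence IE_3: P < Si < S < Be.

P < Si < S < Be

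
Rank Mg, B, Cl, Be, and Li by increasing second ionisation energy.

Mg < Be < Cl < B < Li

Consider each +1 ion: Mg⁺ still has 1 valence electron; B⁺ still has 2 valence electrons; Cl⁺ still has 6 valence electrons; Be⁺ still has 1 valence electron; Li⁺ is the bare [He] core.
Breaking into a closed-shell core is much more expensive than removing a leftover valence electron — Li has the largest IE_2 here.
Valence configurations: Mg⁺ [Ne]3s¹, B⁺ [He]2s², Cl⁺ [Ne]3s²3p⁴, Be⁺ [He]2s¹.
Tabulated IE_2 (kJ/mol): Mg 1451, B 2427, Cl 2298, Be 1757, Li 7298.
Overall IE_2 order: Mg < Be < Cl < B < Li.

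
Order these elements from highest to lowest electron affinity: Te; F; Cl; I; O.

Cl, F, I, Te, O

O is in period 2, group 16; F is in period 2, group 17; Cl is in period 3, group 17; Te is in period 5, group 16; I is in period 5, group 17.
Adding an electron releases more energy for atoms nearer the top right (short of the noble gases).
Here both period and group differ, so the two effects have to be weighed against each other.
Te > O: this pair runs against the simple trend — see the exception note.
I > Te: both are in period 5; the period trend gives I the larger value.
F > I: F sits above I in group 17, so the down-group effect alone puts F higher.
Cl > F: this pair runs against the simple trend — see the exception note.
Note the exception: Te has a higher electron affinity than O, contrary to the simple trend — O's compact 2p subshell gives strong electron–electron repulsion on the added electron.
Note the exception: Cl has a higher electron affinity than F, contrary to the simple trend — F's small 2p subshell makes the incoming electron feel strong e⁻–e⁻ repulsion, so Cl actually releases more energy on gaining an electron.
For reference (kJ/mol): O 141, F 328, Cl 349, Te 190, I 295.
So from highest to lowest: Cl > F > I > Te > O.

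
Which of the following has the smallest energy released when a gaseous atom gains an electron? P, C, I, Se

P

Adding an electron releases more energy for atoms nearer the top right (short of the noble gases).
A diagonal step moves right (one effect) and down (the opposite effect) at once.
C > P: period and group pull opposite ways; the down-group shift dominates (122 vs 72 kJ/mol).
Se > C: the two effects oppose for this pair; the across-period effect wins (195 vs 122 kJ/mol).
I > Se: the two effects oppose for this pair; the across-period effect wins (295 vs 195 kJ/mol).
Approximate values (kJ/mol): C 122, P 72, Se 195, I 295.
The smallest energy released when a gaseous atom gains an electron among these belongs to P.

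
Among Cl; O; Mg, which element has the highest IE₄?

IE_4 is the cost of taking one more electron from the +3 cation: Cl³⁺ still has 4 valence electrons; O³⁺ still has 3 valence electrons; Mg³⁺ is already 1 electron into the core.
Pulling an electron out of a noble-gas core costs far more than removing a remaining valence electron, so Mg sits at the high end of IE_4.
Valence configurations: Cl³⁺ [Ne]3s²3p², O³⁺ [He]2s²2p¹.
The numbers (kJ/mol): Cl 5159, O 7469, Mg 10543.
Putting it together, IE_4: Cl < O < Mg.

Mg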